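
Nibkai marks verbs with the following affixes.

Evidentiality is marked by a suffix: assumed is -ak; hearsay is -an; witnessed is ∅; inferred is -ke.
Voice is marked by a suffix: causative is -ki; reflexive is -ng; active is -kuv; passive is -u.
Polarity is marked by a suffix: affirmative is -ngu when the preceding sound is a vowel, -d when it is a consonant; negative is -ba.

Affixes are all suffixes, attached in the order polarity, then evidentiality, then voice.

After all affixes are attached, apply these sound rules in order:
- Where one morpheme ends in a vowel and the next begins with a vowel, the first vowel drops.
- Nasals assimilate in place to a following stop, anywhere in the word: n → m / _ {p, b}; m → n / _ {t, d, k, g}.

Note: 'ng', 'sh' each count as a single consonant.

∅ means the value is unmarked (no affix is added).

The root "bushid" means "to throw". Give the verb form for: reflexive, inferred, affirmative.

bushiddkeng

Attach polarity affirmative -d (after consonant 'd') → bushidd.
Attach evidentiality inferred -ke → bushiddke.
Attach voice reflexive -ng → bushiddkeng.
Vowel deletion: no change.
Nasal assimilation: no change.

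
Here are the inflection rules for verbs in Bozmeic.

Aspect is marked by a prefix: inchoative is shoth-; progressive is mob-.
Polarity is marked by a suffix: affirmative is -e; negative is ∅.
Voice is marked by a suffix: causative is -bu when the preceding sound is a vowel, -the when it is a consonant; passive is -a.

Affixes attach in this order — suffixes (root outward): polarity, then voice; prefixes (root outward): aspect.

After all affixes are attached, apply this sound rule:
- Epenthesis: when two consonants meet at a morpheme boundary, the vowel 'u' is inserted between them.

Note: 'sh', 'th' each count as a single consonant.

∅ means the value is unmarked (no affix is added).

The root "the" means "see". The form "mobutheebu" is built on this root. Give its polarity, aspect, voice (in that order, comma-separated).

affirmative, progressive, causative

Segment: mob-the-e-bu.
polarity: -e → affirmative.
aspect: mob- → progressive.
voice: -bu/the → causative.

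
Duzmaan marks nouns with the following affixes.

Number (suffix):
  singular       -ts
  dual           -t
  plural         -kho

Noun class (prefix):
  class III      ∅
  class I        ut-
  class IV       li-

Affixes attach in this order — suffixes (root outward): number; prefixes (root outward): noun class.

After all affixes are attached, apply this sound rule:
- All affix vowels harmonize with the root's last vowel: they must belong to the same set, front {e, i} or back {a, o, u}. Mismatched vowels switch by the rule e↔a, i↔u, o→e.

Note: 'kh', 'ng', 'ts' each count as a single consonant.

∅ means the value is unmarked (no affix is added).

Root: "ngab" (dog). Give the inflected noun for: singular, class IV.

lungabts

Attach noun class class IV li- → lingab.
Attach number singular -ts → lingabts.
Apply vowel harmony: lingabts → lungabts.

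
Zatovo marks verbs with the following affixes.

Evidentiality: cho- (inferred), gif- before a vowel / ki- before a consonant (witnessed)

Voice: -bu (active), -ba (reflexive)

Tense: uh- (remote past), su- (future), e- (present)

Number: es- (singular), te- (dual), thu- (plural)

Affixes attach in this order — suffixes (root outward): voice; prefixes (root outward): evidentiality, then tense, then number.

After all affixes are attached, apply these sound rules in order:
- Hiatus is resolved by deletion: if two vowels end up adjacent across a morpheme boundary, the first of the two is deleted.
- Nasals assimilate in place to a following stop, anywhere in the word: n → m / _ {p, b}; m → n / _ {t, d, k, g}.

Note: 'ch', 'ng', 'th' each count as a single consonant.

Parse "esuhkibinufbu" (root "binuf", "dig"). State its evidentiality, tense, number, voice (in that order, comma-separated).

witnessed, remote past, singular, active

Segment: es-uh-ki-binuf-bu.
evidentiality: gif/ki- → witnessed.
tense: uh- → remote past.
number: es- → singular.
voice: -bu → active.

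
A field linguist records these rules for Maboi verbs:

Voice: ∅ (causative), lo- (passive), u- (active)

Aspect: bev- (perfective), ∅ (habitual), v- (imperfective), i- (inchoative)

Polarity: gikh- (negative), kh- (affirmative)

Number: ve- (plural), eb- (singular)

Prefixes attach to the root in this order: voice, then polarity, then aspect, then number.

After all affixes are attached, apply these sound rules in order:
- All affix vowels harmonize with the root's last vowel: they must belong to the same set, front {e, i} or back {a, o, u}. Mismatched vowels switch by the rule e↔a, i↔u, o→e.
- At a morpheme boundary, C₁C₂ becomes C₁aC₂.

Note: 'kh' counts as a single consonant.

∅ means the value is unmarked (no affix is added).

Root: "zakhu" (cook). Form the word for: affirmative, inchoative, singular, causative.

voice = causative: zero marking, form stays zakhu.
Attach polarity affirmative kh- → khzakhu.
Attach aspect inchoative i- → ikhzakhu.
Attach number singular eb- → ebikhzakhu.
Apply vowel harmony: ebikhzakhu → abukhzakhu.
Apply epenthesis: abukhzakhu → abukhazakhu.

abukhazakhu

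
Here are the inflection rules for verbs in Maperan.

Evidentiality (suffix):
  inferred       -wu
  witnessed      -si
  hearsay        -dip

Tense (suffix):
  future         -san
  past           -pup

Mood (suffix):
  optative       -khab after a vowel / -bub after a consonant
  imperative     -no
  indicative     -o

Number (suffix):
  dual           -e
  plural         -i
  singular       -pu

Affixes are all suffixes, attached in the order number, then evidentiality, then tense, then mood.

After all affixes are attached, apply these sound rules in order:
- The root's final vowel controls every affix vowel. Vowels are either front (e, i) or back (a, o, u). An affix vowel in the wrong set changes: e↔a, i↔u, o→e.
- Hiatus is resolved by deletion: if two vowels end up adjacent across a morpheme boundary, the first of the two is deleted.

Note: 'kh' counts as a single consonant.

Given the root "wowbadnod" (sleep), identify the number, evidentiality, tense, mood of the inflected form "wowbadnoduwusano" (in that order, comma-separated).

plural, inferred, future, indicative

Segment: wowbadnod-i-wu-san-o.
number: -i → plural.
evidentiality: -wu → inferred.
tense: -san → future.
mood: -o → indicative.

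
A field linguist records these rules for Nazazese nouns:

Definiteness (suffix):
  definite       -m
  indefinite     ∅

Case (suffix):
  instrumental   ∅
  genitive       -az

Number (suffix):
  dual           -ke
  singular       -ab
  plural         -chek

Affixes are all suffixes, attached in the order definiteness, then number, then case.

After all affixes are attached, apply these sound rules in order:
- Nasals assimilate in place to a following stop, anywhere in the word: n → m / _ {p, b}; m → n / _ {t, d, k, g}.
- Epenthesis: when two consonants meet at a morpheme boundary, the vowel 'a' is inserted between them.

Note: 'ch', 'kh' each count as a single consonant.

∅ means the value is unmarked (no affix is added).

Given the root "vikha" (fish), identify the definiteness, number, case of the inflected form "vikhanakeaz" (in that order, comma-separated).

definite, dual, genitive

Segment: vikha-m-ke-az.
definiteness: -m → definite.
number: -ke → dual.
case: -az → genitive.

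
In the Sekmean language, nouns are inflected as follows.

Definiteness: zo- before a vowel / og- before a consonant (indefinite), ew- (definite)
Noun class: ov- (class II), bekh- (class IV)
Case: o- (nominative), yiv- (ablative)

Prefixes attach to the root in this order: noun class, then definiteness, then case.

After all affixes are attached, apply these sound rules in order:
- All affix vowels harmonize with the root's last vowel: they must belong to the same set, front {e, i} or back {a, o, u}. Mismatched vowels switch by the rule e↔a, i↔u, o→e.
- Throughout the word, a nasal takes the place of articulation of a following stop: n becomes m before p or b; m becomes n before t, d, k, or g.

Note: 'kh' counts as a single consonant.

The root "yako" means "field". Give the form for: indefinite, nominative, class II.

ozoovyako

Attach noun class class II ov- → ovyako.
Attach definiteness indefinite zo- (before vowel 'o') → zoovyako.
Attach case nominative o- → ozoovyako.
Vowel harmony: no change.
Nasal assimilation: no change.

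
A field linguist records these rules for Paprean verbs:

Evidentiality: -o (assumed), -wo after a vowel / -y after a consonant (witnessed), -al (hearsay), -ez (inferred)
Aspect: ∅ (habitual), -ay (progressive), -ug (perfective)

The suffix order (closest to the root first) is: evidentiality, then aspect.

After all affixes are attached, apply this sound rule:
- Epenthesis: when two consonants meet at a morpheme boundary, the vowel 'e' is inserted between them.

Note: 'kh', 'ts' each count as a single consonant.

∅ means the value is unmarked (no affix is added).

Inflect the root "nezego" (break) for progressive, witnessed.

nezegowoay

Attach evidentiality witnessed -wo (after vowel 'o') → nezegowo.
Attach aspect progressive -ay → nezegowoay.
Epenthesis: no change.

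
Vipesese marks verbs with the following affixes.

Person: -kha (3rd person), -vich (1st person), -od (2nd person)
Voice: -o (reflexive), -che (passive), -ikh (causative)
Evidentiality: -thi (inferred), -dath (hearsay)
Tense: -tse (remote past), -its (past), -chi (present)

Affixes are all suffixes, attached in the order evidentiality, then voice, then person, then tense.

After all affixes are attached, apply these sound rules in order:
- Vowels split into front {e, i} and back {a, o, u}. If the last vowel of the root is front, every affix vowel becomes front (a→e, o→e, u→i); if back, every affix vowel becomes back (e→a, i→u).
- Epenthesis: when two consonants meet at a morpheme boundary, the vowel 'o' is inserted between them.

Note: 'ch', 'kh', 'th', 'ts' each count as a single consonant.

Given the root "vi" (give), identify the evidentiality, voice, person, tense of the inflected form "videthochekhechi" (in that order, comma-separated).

hearsay, passive, 3rd person, present

Segment: vi-dath-che-kha-chi.
evidentiality: -dath → hearsay.
voice: -che → passive.
person: -kha → 3rd person.
tense: -chi → present.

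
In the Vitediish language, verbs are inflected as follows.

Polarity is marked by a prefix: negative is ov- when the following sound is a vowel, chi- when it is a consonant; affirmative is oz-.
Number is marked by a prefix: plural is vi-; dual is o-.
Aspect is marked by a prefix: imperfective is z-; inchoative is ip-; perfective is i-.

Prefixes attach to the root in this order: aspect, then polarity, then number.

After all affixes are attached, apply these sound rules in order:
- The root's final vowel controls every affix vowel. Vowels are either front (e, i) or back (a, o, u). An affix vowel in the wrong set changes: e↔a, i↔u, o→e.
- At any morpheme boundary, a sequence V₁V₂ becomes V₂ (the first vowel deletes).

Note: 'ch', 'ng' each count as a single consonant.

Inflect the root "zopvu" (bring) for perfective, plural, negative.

Attach aspect perfective i- → izopvu.
Attach polarity negative ov- (before vowel 'i') → ovizopvu.
Attach number plural vi- → viovizopvu.
Apply vowel harmony: viovizopvu → vuovuzopvu.
Apply vowel deletion: vuovuzopvu → vovuzopvu.

vovuzopvu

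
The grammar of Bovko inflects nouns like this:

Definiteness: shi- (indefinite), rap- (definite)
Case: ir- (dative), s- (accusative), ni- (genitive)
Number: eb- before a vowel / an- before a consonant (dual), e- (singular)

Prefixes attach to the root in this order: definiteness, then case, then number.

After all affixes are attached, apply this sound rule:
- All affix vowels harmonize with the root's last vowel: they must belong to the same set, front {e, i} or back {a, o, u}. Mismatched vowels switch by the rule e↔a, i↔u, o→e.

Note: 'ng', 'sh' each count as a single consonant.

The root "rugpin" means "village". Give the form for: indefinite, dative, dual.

ebirshirugpin

Attach definiteness indefinite shi- → shirugpin.
Attach case dative ir- → irshirugpin.
Attach number dual eb- (before vowel 'i') → ebirshirugpin.
Vowel harmony: no change.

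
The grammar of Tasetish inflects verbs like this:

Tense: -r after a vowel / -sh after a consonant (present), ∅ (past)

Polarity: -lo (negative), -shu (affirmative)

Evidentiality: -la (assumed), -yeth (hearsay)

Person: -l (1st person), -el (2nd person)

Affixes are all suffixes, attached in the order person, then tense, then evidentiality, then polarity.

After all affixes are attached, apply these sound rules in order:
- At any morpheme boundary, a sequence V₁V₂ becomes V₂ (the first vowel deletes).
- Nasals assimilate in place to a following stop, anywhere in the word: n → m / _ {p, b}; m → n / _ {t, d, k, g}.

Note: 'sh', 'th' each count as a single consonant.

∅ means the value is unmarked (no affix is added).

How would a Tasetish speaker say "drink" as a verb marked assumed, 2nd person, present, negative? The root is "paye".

payelshlalo

Attach person 2nd person -el → payeel.
Attach tense present -sh (after consonant 'l') → payeelsh.
Attach evidentiality assumed -la → payeelshla.
Attach polarity negative -lo → payeelshlalo.
Apply vowel deletion: payeelshlalo → payelshlalo.
Nasal assimilation: no change.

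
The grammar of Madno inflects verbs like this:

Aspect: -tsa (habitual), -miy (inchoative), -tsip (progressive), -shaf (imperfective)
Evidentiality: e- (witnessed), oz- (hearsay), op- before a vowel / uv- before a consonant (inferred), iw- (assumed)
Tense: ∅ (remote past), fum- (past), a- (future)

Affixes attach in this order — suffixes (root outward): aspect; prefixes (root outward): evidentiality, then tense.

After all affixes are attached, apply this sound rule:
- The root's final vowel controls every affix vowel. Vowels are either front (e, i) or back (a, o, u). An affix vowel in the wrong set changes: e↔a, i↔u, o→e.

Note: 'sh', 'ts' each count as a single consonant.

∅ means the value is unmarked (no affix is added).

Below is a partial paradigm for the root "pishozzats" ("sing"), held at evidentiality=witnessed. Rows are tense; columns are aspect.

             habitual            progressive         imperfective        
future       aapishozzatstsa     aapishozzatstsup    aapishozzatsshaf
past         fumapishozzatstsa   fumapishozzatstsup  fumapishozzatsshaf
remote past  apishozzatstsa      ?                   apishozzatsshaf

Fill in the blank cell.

apishozzatstsup

Attach evidentiality witnessed e- → epishozzats.
Attach aspect progressive -tsip → epishozzatstsip.
tense = remote past: zero marking, form stays epishozzatstsip.
Apply vowel harmony: epishozzatstsip → apishozzatstsup.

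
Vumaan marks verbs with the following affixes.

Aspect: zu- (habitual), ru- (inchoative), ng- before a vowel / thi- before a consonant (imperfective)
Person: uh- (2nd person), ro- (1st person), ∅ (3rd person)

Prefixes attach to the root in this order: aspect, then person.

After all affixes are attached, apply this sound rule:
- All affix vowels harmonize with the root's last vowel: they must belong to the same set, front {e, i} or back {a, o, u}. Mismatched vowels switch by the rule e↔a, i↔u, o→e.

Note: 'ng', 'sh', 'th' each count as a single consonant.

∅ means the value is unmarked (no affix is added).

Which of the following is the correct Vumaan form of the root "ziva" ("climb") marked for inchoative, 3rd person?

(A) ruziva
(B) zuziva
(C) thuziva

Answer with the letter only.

Attach aspect inchoative ru- → ruziva.
person = 3rd person: zero marking, form stays ruziva.
Vowel harmony: no change.
So the correct form is ruziva, option (A).
(B) zuziva is wrong: it uses habitual instead of inchoative for aspect.
(C) thuziva is wrong: it uses imperfective instead of inchoative for aspect.

A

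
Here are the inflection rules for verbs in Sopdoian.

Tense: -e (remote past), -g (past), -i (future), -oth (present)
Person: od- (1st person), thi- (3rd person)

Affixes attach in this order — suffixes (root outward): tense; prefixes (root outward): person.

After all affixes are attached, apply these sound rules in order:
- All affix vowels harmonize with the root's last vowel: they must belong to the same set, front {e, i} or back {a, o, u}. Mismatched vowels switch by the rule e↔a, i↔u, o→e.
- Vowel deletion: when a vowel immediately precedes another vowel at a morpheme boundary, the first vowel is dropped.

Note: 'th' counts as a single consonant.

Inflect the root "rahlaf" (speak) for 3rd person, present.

thurahlafoth

Attach tense present -oth → rahlafoth.
Attach person 3rd person thi- → thirahlafoth.
Apply vowel harmony: thirahlafoth → thurahlafoth.
Vowel deletion: no change.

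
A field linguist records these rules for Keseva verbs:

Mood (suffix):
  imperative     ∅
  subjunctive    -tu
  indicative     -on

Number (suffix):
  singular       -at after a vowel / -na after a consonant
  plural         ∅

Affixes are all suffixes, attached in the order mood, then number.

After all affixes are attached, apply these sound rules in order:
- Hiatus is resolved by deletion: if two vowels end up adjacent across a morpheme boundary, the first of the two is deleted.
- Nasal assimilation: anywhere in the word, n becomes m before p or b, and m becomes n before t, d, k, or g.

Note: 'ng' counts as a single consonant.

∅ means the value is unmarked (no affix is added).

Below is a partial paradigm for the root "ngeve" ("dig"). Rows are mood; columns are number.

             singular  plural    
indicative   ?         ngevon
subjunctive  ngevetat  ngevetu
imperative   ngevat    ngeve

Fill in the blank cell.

Attach mood indicative -on → ngeveon.
Attach number singular -na (after consonant 'n') → ngeveonna.
Apply vowel deletion: ngeveonna → ngevonna.
Nasal assimilation: no change.

ngevonna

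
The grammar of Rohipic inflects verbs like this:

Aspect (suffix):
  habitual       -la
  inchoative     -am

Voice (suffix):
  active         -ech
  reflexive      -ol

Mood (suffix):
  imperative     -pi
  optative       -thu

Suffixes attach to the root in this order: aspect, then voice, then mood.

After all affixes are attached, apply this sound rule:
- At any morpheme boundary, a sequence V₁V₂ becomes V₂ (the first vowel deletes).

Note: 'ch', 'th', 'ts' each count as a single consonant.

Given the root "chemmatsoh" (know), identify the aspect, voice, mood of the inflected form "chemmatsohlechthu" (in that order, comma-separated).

Segment: chemmatsoh-la-ech-thu.
aspect: -la → habitual.
voice: -ech → active.
mood: -thu → optative.

habitual, active, optative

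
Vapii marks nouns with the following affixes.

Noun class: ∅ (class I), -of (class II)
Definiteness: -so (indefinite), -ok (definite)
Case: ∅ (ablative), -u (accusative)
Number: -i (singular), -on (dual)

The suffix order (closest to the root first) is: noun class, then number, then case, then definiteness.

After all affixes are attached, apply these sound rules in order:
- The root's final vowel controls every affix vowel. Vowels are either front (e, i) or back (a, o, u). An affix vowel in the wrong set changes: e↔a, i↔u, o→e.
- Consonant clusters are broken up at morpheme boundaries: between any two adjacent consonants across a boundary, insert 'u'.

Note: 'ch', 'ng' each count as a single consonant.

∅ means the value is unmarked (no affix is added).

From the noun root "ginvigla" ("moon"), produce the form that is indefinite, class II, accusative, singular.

Attach noun class class II -of → ginviglaof.
Attach number singular -i → ginviglaofi.
Attach case accusative -u → ginviglaofiu.
Attach definiteness indefinite -so → ginviglaofiuso.
Apply vowel harmony: ginviglaofiuso → ginviglaofuuso.
Epenthesis: no change.

ginviglaofuuso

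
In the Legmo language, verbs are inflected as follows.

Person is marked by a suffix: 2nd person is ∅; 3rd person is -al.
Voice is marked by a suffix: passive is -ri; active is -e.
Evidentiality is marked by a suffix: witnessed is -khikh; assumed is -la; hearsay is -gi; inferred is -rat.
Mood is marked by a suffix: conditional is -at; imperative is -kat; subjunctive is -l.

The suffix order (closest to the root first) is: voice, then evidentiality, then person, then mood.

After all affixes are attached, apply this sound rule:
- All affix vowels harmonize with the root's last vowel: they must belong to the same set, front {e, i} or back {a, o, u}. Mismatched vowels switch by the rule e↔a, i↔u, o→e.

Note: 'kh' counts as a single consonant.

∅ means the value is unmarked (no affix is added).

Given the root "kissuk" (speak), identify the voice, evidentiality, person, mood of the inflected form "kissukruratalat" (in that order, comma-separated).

passive, inferred, 3rd person, conditional

Segment: kissuk-ri-rat-al-at.
voice: -ri → passive.
evidentiality: -rat → inferred.
person: -al → 3rd person.
mood: -at → conditional.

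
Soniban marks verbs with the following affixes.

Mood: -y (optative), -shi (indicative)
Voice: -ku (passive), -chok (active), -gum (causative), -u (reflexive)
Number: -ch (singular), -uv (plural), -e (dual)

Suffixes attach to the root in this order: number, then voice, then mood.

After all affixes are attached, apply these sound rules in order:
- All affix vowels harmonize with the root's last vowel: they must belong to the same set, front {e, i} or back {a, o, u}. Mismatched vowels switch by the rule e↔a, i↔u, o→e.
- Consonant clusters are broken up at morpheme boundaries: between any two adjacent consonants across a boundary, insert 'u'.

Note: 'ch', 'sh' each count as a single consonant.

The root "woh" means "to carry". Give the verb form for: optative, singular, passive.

wohuchukuy

Attach number singular -ch → wohch.
Attach voice passive -ku → wohchku.
Attach mood optative -y → wohchkuy.
Vowel harmony: no change.
Apply epenthesis: wohchkuy → wohuchukuy.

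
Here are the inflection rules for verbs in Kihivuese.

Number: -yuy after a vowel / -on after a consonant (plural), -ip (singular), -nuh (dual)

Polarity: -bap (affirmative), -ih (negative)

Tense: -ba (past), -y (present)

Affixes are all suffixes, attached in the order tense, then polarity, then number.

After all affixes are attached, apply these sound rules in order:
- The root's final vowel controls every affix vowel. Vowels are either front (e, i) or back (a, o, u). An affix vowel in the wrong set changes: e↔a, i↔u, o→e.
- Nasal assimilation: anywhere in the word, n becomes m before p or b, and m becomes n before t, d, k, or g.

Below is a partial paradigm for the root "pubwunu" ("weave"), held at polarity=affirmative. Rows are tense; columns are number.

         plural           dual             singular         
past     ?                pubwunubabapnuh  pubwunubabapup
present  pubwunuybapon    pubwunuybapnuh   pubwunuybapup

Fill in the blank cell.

pubwunubabapon

Attach tense past -ba → pubwunuba.
Attach polarity affirmative -bap → pubwunubabap.
Attach number plural -on (after consonant 'p') → pubwunubabapon.
Vowel harmony: no change.
Nasal assimilation: no change.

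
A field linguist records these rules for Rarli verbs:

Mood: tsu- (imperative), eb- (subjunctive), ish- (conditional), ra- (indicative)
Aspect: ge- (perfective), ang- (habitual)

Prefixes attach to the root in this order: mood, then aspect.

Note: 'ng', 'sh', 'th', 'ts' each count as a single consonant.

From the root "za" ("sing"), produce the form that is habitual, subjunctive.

Attach mood subjunctive eb- → ebza.
Attach aspect habitual ang- → angebza.

angebza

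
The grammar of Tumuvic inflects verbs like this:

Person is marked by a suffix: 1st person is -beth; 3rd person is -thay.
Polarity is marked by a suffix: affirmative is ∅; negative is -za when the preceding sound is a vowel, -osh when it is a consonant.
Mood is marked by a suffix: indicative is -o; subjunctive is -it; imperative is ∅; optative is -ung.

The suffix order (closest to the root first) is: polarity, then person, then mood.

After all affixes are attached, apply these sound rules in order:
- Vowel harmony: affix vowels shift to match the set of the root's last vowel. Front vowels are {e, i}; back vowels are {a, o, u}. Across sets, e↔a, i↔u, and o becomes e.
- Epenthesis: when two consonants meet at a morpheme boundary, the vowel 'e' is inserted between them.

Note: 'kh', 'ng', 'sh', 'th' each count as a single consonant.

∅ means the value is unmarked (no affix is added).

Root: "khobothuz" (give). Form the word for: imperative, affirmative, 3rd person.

polarity = affirmative: zero marking, form stays khobothuz.
Attach person 3rd person -thay → khobothuzthay.
mood = imperative: zero marking, form stays khobothuzthay.
Vowel harmony: no change.
Apply epenthesis: khobothuzthay → khobothuzethay.

khobothuzethay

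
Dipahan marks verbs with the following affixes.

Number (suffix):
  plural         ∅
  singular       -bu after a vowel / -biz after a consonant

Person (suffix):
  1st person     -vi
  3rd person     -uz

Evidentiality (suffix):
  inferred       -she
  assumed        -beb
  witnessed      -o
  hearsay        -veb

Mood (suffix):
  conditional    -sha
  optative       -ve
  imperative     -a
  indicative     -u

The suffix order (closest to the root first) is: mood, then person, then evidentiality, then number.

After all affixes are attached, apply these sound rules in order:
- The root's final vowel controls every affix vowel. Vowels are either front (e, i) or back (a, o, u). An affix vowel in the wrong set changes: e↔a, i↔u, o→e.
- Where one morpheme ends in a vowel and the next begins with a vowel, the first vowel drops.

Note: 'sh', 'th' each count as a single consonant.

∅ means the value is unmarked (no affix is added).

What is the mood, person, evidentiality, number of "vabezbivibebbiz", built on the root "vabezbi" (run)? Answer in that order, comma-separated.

indicative, 1st person, assumed, singular

Segment: vabezbi-u-vi-beb-biz.
mood: -u → indicative.
person: -vi → 1st person.
evidentiality: -beb → assumed.
number: -bu/biz → singular.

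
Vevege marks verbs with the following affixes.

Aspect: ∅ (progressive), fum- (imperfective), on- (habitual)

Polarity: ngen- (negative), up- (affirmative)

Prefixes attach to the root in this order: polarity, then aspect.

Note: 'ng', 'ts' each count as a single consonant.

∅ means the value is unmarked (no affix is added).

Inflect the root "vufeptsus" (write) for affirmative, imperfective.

Attach polarity affirmative up- → upvufeptsus.
Attach aspect imperfective fum- → fumupvufeptsus.

fumupvufeptsus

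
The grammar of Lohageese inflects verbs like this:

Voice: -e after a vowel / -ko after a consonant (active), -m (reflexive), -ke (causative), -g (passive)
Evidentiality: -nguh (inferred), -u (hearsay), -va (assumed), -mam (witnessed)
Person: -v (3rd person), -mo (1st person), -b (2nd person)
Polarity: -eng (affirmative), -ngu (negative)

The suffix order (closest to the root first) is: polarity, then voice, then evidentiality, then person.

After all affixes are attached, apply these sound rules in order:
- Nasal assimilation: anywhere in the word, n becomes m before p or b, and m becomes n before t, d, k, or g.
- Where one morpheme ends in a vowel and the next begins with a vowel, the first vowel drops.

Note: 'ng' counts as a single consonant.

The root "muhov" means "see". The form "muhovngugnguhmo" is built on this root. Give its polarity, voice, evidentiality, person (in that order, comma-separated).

negative, passive, inferred, 1st person

Segment: muhov-ngu-g-nguh-mo.
polarity: -ngu → negative.
voice: -g → passive.
evidentiality: -nguh → inferred.
person: -mo → 1st person.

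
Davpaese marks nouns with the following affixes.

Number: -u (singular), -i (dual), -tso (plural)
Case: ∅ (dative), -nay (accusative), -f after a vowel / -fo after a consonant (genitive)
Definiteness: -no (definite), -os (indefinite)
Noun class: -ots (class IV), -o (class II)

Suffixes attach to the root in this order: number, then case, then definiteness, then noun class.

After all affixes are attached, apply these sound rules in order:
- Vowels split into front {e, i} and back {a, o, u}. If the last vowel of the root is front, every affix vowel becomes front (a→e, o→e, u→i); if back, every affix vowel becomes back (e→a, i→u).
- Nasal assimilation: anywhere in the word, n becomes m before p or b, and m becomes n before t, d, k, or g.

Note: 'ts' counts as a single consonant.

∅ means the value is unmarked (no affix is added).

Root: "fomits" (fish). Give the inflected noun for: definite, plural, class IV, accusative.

Attach number plural -tso → fomitstso.
Attach case accusative -nay → fomitstsonay.
Attach definiteness definite -no → fomitstsonayno.
Attach noun class class IV -ots → fomitstsonaynoots.
Apply vowel harmony: fomitstsonaynoots → fomitstseneyneets.
Nasal assimilation: no change.

fomitstseneyneets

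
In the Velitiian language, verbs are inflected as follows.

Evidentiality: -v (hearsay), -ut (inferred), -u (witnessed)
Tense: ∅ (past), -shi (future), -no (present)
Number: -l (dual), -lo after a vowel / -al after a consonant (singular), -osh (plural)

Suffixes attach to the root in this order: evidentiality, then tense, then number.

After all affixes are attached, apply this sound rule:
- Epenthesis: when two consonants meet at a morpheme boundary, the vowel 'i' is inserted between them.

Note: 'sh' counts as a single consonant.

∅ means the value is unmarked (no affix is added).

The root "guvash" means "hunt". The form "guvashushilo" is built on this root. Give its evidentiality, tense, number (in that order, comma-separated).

Segment: guvash-u-shi-lo.
evidentiality: -u → witnessed.
tense: -shi → future.
number: -lo/al → singular.

witnessed, future, singular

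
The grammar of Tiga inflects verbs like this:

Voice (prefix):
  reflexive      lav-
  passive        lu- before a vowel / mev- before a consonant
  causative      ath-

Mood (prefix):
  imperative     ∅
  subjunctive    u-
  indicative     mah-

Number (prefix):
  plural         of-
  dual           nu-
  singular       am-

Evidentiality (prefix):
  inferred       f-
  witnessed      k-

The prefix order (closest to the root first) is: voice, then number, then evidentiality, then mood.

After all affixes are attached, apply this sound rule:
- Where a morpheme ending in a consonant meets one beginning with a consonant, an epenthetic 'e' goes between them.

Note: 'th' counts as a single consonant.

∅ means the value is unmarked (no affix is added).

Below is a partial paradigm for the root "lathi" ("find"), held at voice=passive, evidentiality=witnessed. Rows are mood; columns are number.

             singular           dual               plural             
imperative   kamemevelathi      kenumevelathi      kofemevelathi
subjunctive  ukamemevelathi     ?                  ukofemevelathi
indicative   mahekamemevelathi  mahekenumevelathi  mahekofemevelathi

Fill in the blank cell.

ukenumevelathi

Attach voice passive mev- (before consonant 'l') → mevlathi.
Attach number dual nu- → numevlathi.
Attach evidentiality witnessed k- → knumevlathi.
Attach mood subjunctive u- → uknumevlathi.
Apply epenthesis: uknumevlathi → ukenumevelathi.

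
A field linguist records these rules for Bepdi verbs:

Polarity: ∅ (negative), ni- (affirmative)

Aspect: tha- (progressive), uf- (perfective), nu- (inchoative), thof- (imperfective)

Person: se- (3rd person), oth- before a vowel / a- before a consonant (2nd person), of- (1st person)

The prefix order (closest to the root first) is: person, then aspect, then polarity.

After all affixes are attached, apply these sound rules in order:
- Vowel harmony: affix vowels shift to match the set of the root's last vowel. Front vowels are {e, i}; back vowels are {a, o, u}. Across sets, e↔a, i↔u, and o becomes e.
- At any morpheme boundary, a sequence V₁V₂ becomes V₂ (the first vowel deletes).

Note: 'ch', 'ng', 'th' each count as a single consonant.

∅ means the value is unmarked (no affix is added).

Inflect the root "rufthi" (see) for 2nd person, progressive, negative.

Attach person 2nd person a- (before consonant 'r') → arufthi.
Attach aspect progressive tha- → thaarufthi.
polarity = negative: zero marking, form stays thaarufthi.
Apply vowel harmony: thaarufthi → theerufthi.
Apply vowel deletion: theerufthi → therufthi.

therufthi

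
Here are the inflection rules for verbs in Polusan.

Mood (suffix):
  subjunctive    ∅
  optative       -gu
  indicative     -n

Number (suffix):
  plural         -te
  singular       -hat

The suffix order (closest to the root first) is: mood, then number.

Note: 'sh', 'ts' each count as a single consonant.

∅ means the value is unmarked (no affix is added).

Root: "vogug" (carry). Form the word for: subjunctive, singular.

vogughat

mood = subjunctive: zero marking, form stays vogug.
Attach number singular -hat → vogughat.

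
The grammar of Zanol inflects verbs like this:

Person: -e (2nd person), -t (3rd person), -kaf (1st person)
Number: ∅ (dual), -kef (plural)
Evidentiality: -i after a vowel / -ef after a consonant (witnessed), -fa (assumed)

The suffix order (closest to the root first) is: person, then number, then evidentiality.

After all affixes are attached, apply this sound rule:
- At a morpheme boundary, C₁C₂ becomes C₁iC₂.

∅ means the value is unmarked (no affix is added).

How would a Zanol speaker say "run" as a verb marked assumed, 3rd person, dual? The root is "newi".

newitifa

Attach person 3rd person -t → newit.
number = dual: zero marking, form stays newit.
Attach evidentiality assumed -fa → newitfa.
Apply epenthesis: newitfa → newitifa.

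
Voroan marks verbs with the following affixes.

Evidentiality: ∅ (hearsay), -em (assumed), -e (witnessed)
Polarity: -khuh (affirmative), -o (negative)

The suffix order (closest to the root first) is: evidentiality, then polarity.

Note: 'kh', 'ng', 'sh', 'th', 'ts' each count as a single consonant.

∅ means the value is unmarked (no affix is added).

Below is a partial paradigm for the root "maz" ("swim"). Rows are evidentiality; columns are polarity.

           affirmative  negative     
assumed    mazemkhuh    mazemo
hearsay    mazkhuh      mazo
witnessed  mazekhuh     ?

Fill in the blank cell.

Attach evidentiality witnessed -e → maze.
Attach polarity negative -o → mazeo.

mazeo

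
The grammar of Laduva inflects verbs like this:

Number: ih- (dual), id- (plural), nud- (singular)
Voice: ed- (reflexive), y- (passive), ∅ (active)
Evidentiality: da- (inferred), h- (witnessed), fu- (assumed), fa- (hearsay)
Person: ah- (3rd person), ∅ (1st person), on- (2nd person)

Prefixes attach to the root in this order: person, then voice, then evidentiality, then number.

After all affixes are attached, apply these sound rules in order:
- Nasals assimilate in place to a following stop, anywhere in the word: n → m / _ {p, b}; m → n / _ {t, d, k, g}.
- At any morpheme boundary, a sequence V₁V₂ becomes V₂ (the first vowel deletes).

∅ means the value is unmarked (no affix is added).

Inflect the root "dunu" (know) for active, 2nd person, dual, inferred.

Attach person 2nd person on- → ondunu.
voice = active: zero marking, form stays ondunu.
Attach evidentiality inferred da- → daondunu.
Attach number dual ih- → ihdaondunu.
Nasal assimilation: no change.
Apply vowel deletion: ihdaondunu → ihdondunu.

ihdondunu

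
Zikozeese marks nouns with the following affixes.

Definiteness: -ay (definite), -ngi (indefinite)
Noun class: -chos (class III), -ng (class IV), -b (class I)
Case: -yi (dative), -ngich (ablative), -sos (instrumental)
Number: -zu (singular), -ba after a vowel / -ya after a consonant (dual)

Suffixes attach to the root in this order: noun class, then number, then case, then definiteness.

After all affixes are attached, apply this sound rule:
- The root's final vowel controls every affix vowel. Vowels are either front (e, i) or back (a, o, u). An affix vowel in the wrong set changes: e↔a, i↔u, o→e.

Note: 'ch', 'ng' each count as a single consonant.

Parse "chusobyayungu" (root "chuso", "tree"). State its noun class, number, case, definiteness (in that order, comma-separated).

Segment: chuso-b-ya-yi-ngi.
noun class: -b → class I.
number: -ba/ya → dual.
case: -yi → dative.
definiteness: -ngi → indefinite.

class I, dual, dative, indefinite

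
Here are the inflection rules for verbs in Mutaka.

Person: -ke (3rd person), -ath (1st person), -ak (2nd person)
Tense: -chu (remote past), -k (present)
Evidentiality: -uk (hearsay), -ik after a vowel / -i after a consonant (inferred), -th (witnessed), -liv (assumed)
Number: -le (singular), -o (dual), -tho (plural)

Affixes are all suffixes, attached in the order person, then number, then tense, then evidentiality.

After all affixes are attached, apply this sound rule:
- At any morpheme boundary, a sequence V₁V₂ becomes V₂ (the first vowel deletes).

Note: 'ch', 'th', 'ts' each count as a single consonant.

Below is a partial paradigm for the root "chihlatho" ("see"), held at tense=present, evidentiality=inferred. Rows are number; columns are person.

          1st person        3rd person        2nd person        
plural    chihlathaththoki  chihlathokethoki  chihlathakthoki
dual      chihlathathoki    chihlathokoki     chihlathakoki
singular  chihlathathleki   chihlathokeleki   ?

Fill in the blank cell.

Attach person 2nd person -ak → chihlathoak.
Attach number singular -le → chihlathoakle.
Attach tense present -k → chihlathoaklek.
Attach evidentiality inferred -i (after consonant 'k') → chihlathoakleki.
Apply vowel deletion: chihlathoakleki → chihlathakleki.

chihlathakleki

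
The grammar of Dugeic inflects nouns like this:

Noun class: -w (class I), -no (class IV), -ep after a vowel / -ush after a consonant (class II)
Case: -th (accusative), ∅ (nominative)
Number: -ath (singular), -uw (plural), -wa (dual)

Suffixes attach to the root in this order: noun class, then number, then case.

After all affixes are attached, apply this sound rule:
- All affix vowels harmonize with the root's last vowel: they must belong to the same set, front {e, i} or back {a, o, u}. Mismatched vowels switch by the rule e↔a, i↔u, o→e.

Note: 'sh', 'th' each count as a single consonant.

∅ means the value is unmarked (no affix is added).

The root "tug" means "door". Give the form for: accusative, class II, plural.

tugushuwth

Attach noun class class II -ush (after consonant 'g') → tugush.
Attach number plural -uw → tugushuw.
Attach case accusative -th → tugushuwth.
Vowel harmony: no change.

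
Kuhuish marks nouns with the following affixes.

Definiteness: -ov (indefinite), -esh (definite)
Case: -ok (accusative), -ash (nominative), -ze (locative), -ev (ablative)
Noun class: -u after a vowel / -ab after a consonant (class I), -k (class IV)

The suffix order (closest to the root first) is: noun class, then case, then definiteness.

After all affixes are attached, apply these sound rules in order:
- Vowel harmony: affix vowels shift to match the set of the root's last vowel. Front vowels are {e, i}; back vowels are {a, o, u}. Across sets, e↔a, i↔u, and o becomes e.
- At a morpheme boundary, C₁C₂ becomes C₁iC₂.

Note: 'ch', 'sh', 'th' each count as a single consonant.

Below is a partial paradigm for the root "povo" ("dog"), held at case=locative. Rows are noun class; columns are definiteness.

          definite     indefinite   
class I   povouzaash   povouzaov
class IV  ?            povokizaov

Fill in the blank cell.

povokizaash

Attach noun class class IV -k → povok.
Attach case locative -ze → povokze.
Attach definiteness definite -esh → povokzeesh.
Apply vowel harmony: povokzeesh → povokzaash.
Apply epenthesis: povokzaash → povokizaash.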